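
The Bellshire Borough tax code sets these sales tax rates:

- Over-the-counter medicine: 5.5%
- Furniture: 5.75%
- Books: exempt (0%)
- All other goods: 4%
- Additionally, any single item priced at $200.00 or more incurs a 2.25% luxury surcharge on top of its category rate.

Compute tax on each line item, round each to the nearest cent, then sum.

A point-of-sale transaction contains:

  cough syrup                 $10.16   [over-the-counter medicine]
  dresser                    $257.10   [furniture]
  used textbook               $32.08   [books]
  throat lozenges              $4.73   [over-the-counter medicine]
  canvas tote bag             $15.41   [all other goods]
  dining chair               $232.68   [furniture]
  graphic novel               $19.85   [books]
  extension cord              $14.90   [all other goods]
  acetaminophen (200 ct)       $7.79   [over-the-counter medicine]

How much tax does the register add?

$41.65

Cough syrup $10.16: over-the-counter medicine → 5.5% → $0.56
Dresser $257.10: furniture → 5.75% + 2.25% surcharge = 8% → $20.57
Used textbook $32.08: books → 0% → $0.00
Throat lozenges $4.73: over-the-counter medicine → 5.5% → $0.26
Canvas tote bag $15.41: all other goods → 4% → $0.62
Dining chair $232.68: furniture → 5.75% + 2.25% surcharge = 8% → $18.61
Graphic novel $19.85: books → 0% → $0.00
Extension cord $14.90: all other goods → 4% → $0.60
Acetaminophen (200 ct) $7.79: over-the-counter medicine → 5.5% → $0.43
Total tax = $0.56 + $20.57 + $0.26 + $0.62 + $18.61 + $0.60 + $0.43 = $41.65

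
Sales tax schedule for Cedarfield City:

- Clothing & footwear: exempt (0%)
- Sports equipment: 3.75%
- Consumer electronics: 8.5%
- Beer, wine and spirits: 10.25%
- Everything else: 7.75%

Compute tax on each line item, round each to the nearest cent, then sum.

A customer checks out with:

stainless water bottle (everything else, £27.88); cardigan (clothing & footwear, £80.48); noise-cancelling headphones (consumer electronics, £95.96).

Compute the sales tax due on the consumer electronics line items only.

£8.16

Noise-cancelling headphones £95.96: consumer electronics → 8.5% → £8.16
Tax on consumer electronics = £8.16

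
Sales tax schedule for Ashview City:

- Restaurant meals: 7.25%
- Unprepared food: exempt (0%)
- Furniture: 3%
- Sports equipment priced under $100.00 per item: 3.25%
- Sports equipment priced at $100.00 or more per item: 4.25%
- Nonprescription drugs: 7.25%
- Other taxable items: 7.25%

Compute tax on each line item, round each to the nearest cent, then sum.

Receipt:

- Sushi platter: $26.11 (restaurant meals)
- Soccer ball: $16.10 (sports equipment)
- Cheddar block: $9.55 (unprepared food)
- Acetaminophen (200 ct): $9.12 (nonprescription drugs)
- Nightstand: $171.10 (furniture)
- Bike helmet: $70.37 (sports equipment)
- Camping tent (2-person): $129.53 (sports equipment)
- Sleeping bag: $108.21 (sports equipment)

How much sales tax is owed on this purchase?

Sushi platter $26.11: restaurant meals → 7.25% → $1.89
Soccer ball $16.10: sports equipment, under $100.00 → 3.25% → $0.52
Cheddar block $9.55: unprepared food → 0% → $0.00
Acetaminophen (200 ct) $9.12: nonprescription drugs → 7.25% → $0.66
Nightstand $171.10: furniture → 3% → $5.13
Bike helmet $70.37: sports equipment, under $100.00 → 3.25% → $2.29
Camping tent (2-person) $129.53: sports equipment, $100.00 or more → 4.25% → $5.51
Sleeping bag $108.21: sports equipment, $100.00 or more → 4.25% → $4.60
Total tax = $1.89 + $0.52 + $0.66 + $5.13 + $2.29 + $5.51 + $4.60 = $20.60

$20.60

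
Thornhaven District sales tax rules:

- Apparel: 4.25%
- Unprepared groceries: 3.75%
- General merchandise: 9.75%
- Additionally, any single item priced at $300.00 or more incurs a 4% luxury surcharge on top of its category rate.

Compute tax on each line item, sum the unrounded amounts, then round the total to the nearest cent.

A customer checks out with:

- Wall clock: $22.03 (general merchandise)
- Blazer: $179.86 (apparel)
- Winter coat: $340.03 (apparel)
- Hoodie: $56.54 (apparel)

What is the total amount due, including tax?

Wall clock $22.03: general merchandise → 9.75% → $2.147925
Blazer $179.86: apparel → 4.25% → $7.64405
Winter coat $340.03: apparel → 4.25% + 4% surcharge = 8.25% → $28.052475
Hoodie $56.54: apparel → 4.25% → $2.40295
Subtotal = $598.46; unrounded tax = $40.2474 → $40.25; total due = $638.71

$638.71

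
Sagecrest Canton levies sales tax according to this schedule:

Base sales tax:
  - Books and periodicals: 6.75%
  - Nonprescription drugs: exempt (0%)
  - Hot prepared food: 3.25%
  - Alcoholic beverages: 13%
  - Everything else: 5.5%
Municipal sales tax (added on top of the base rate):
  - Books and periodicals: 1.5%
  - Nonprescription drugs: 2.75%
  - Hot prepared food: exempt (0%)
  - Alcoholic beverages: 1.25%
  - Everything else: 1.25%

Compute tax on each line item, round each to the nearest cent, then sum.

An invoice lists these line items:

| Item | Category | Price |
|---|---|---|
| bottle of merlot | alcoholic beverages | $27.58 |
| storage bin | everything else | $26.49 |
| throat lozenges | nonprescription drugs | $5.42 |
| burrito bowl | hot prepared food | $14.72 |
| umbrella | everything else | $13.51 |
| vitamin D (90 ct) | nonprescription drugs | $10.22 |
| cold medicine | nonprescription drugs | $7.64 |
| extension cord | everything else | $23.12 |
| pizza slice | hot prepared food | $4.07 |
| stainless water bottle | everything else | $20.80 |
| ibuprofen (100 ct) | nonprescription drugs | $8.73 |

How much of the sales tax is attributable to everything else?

$5.66

Storage bin $26.49: everything else → 5.5% + 1.25% municipal = 6.75% → $1.79
Umbrella $13.51: everything else → 5.5% + 1.25% municipal = 6.75% → $0.91
Extension cord $23.12: everything else → 5.5% + 1.25% municipal = 6.75% → $1.56
Stainless water bottle $20.80: everything else → 5.5% + 1.25% municipal = 6.75% → $1.40
Tax on everything else = $1.79 + $0.91 + $1.56 + $1.40 = $5.66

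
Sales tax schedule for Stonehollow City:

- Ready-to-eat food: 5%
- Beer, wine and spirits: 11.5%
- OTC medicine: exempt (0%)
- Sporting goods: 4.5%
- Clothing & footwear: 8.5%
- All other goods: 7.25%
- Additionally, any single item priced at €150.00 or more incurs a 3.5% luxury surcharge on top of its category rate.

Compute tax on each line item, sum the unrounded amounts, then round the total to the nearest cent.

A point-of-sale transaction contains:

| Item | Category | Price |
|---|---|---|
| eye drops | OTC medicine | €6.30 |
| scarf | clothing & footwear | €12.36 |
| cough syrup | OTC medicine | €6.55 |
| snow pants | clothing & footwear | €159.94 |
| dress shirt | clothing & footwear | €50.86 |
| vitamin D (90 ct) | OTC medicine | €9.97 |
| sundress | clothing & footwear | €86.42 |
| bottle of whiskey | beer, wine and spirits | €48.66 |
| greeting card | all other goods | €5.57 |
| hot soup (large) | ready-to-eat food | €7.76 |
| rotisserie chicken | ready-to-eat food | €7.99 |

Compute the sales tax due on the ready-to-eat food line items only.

Hot soup (large) €7.76: ready-to-eat food → 5% → €0.388
Rotisserie chicken €7.99: ready-to-eat food → 5% → €0.3995
Tax on ready-to-eat food: unrounded sum = €0.7875 → €0.79

€0.79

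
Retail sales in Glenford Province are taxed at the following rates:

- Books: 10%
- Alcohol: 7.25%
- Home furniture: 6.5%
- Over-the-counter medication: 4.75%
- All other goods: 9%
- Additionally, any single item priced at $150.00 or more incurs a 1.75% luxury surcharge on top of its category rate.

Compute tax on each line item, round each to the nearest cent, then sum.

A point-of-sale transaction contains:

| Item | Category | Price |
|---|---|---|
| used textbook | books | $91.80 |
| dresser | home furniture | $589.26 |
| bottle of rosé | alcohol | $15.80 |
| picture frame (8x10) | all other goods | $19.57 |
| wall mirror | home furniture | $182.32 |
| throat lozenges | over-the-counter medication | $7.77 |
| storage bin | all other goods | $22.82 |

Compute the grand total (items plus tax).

Used textbook $91.80: books → 10% → $9.18
Dresser $589.26: home furniture → 6.5% + 1.75% surcharge = 8.25% → $48.61
Bottle of rosé $15.80: alcohol → 7.25% → $1.15
Picture frame (8x10) $19.57: all other goods → 9% → $1.76
Wall mirror $182.32: home furniture → 6.5% + 1.75% surcharge = 8.25% → $15.04
Throat lozenges $7.77: over-the-counter medication → 4.75% → $0.37
Storage bin $22.82: all other goods → 9% → $2.05
Subtotal = $929.34; tax = $78.16; total due = $1007.50

$1007.50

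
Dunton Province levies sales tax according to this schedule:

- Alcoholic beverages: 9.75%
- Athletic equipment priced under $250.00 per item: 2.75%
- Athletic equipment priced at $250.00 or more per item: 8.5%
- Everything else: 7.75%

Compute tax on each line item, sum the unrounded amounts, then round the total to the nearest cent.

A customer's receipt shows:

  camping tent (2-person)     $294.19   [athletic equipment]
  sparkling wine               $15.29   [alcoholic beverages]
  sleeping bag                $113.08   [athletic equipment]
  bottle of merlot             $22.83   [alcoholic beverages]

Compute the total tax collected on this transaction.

Camping tent (2-person) $294.19: athletic equipment, $250.00 or more → 8.5% → $25.00615
Sparkling wine $15.29: alcoholic beverages → 9.75% → $1.490775
Sleeping bag $113.08: athletic equipment, under $250.00 → 2.75% → $3.1097
Bottle of merlot $22.83: alcoholic beverages → 9.75% → $2.225925
Unrounded tax sum = $31.83255 → $31.83

$31.83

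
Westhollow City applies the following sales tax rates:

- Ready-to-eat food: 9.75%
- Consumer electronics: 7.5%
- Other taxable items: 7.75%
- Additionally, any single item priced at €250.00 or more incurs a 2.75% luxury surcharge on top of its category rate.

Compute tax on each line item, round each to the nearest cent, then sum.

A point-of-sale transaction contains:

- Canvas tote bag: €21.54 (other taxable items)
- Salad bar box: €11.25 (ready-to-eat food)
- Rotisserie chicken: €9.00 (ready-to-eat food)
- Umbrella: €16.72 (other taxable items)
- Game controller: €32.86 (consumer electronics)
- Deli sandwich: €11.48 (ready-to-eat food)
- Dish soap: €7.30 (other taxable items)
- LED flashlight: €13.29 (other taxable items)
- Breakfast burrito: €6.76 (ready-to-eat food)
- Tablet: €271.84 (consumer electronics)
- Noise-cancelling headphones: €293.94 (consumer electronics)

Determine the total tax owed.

Canvas tote bag €21.54: other taxable items → 7.75% → €1.67
Salad bar box €11.25: ready-to-eat food → 9.75% → €1.10
Rotisserie chicken €9.00: ready-to-eat food → 9.75% → €0.88
Umbrella €16.72: other taxable items → 7.75% → €1.30
Game controller €32.86: consumer electronics → 7.5% → €2.46
Deli sandwich €11.48: ready-to-eat food → 9.75% → €1.12
Dish soap €7.30: other taxable items → 7.75% → €0.57
LED flashlight €13.29: other taxable items → 7.75% → €1.03
Breakfast burrito €6.76: ready-to-eat food → 9.75% → €0.66
Tablet €271.84: consumer electronics → 7.5% + 2.75% surcharge = 10.25% → €27.86
Noise-cancelling headphones €293.94: consumer electronics → 7.5% + 2.75% surcharge = 10.25% → €30.13
Total tax = €1.67 + €1.10 + €0.88 + €1.30 + €2.46 + €1.12 + €0.57 + €1.03 + €0.66 + €27.86 + €30.13 = €68.78

€68.78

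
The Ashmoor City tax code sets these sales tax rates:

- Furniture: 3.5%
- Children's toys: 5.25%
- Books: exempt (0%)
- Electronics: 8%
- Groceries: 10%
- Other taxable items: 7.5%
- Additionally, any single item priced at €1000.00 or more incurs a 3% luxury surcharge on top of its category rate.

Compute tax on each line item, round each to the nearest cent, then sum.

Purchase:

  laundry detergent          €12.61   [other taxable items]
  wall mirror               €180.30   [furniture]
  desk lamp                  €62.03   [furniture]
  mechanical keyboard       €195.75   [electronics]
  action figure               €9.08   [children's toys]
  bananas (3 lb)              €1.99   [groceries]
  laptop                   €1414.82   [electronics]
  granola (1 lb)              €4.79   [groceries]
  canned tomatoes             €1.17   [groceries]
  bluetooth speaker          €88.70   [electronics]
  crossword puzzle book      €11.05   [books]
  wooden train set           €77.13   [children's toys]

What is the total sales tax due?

€193.15

Laundry detergent €12.61: other taxable items → 7.5% → €0.95
Wall mirror €180.30: furniture → 3.5% → €6.31
Desk lamp €62.03: furniture → 3.5% → €2.17
Mechanical keyboard €195.75: electronics → 8% → €15.66
Action figure €9.08: children's toys → 5.25% → €0.48
Bananas (3 lb) €1.99: groceries → 10% → €0.20
Laptop €1414.82: electronics → 8% + 3% surcharge = 11% → €155.63
Granola (1 lb) €4.79: groceries → 10% → €0.48
Canned tomatoes €1.17: groceries → 10% → €0.12
Bluetooth speaker €88.70: electronics → 8% → €7.10
Crossword puzzle book €11.05: books → 0% → €0.00
Wooden train set €77.13: children's toys → 5.25% → €4.05
Total tax = €0.95 + €6.31 + €2.17 + €15.66 + €0.48 + €0.20 + €155.63 + €0.48 + €0.12 + €7.10 + €4.05 = €193.15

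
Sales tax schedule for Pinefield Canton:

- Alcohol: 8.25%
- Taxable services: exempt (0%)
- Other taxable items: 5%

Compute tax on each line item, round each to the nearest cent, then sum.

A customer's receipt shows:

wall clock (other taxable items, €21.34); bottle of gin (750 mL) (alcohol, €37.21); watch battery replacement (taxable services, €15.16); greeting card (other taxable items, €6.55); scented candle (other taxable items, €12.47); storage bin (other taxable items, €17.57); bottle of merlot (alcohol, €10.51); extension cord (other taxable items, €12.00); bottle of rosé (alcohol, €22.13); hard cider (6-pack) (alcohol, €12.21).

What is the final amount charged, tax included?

Wall clock €21.34: other taxable items → 5% → €1.07
Bottle of gin (750 mL) €37.21: alcohol → 8.25% → €3.07
Watch battery replacement €15.16: taxable services → 0% → €0.00
Greeting card €6.55: other taxable items → 5% → €0.33
Scented candle €12.47: other taxable items → 5% → €0.62
Storage bin €17.57: other taxable items → 5% → €0.88
Bottle of merlot €10.51: alcohol → 8.25% → €0.87
Extension cord €12.00: other taxable items → 5% → €0.60
Bottle of rosé €22.13: alcohol → 8.25% → €1.83
Hard cider (6-pack) €12.21: alcohol → 8.25% → €1.01
Subtotal = €167.15; tax = €10.28; total due = €177.43

€177.43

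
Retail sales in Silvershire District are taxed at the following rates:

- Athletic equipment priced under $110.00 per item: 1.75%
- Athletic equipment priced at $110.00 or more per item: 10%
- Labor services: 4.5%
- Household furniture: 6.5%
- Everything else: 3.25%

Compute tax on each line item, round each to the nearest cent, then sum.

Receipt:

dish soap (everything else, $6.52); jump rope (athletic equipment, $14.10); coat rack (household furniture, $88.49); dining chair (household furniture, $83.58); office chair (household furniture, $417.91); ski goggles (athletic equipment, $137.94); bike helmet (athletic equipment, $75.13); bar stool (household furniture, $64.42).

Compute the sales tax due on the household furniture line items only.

Coat rack $88.49: household furniture → 6.5% → $5.75
Dining chair $83.58: household furniture → 6.5% → $5.43
Office chair $417.91: household furniture → 6.5% → $27.16
Bar stool $64.42: household furniture → 6.5% → $4.19
Tax on household furniture = $5.75 + $5.43 + $27.16 + $4.19 = $42.53

$42.53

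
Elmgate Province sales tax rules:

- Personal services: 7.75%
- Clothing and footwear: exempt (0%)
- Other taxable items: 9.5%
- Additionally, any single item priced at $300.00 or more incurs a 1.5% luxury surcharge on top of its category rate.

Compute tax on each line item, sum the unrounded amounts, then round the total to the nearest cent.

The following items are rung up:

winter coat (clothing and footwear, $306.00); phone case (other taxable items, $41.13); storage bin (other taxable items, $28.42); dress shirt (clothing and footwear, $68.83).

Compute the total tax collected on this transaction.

$11.20

Winter coat $306.00: clothing and footwear → 0% + 1.5% surcharge = 1.5% → $4.59
Phone case $41.13: other taxable items → 9.5% → $3.90735
Storage bin $28.42: other taxable items → 9.5% → $2.6999
Dress shirt $68.83: clothing and footwear → 0% → $0.00
Unrounded tax sum = $11.19725 → $11.20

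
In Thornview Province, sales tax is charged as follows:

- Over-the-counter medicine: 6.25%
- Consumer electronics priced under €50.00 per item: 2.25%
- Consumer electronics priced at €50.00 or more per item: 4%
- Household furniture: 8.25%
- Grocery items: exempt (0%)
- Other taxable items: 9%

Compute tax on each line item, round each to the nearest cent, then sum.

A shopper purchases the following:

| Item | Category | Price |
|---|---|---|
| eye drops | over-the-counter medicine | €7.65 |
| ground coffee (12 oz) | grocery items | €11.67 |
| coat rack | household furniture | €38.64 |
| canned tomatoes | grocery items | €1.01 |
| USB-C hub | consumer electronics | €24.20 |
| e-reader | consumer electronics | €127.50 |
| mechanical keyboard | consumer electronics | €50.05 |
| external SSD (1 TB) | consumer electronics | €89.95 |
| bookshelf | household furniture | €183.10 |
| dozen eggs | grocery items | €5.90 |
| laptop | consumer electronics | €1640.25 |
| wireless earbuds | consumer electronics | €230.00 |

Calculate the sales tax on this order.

€104.83

Eye drops €7.65: over-the-counter medicine → 6.25% → €0.48
Ground coffee (12 oz) €11.67: grocery items → 0% → €0.00
Coat rack €38.64: household furniture → 8.25% → €3.19
Canned tomatoes €1.01: grocery items → 0% → €0.00
USB-C hub €24.20: consumer electronics, under €50.00 → 2.25% → €0.54
E-reader €127.50: consumer electronics, €50.00 or more → 4% → €5.10
Mechanical keyboard €50.05: consumer electronics, €50.00 or more → 4% → €2.00
External SSD (1 TB) €89.95: consumer electronics, €50.00 or more → 4% → €3.60
Bookshelf €183.10: household furniture → 8.25% → €15.11
Dozen eggs €5.90: grocery items → 0% → €0.00
Laptop €1640.25: consumer electronics, €50.00 or more → 4% → €65.61
Wireless earbuds €230.00: consumer electronics, €50.00 or more → 4% → €9.20
Total tax = €0.48 + €3.19 + €0.54 + €5.10 + €2.00 + €3.60 + €15.11 + €65.61 + €9.20 = €104.83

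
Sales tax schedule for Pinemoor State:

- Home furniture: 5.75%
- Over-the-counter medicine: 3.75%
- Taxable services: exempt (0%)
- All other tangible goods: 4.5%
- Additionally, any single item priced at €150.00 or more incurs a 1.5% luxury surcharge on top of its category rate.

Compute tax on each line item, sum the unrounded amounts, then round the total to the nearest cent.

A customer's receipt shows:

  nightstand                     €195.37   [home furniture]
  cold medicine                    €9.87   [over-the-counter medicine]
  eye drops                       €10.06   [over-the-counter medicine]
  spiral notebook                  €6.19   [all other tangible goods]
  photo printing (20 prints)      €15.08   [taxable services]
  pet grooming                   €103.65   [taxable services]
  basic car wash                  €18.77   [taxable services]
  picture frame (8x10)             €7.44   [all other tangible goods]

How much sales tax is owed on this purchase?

€15.53

Nightstand €195.37: home furniture → 5.75% + 1.5% surcharge = 7.25% → €14.164325
Cold medicine €9.87: over-the-counter medicine → 3.75% → €0.370125
Eye drops €10.06: over-the-counter medicine → 3.75% → €0.37725
Spiral notebook €6.19: all other tangible goods → 4.5% → €0.27855
Photo printing (20 prints) €15.08: taxable services → 0% → €0.00
Pet grooming €103.65: taxable services → 0% → €0.00
Basic car wash €18.77: taxable services → 0% → €0.00
Picture frame (8x10) €7.44: all other tangible goods → 4.5% → €0.3348
Unrounded tax sum = €15.52505 → €15.53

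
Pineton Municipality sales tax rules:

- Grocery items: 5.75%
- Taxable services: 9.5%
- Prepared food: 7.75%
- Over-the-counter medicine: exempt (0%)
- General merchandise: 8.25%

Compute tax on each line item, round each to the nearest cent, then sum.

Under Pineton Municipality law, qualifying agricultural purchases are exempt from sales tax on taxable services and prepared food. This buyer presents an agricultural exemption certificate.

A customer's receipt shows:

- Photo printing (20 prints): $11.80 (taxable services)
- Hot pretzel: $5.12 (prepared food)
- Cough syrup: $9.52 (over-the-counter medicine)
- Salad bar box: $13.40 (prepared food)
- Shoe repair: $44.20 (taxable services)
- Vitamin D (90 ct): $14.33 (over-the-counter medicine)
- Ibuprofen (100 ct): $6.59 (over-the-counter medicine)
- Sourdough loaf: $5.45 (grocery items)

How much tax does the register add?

$0.31

Photo printing (20 prints) $11.80: taxable services, buyer-exempt → 0% → $0.00
Hot pretzel $5.12: prepared food, buyer-exempt → 0% → $0.00
Cough syrup $9.52: over-the-counter medicine → 0% → $0.00
Salad bar box $13.40: prepared food, buyer-exempt → 0% → $0.00
Shoe repair $44.20: taxable services, buyer-exempt → 0% → $0.00
Vitamin D (90 ct) $14.33: over-the-counter medicine → 0% → $0.00
Ibuprofen (100 ct) $6.59: over-the-counter medicine → 0% → $0.00
Sourdough loaf $5.45: grocery items → 5.75% → $0.31
Total tax = $0.31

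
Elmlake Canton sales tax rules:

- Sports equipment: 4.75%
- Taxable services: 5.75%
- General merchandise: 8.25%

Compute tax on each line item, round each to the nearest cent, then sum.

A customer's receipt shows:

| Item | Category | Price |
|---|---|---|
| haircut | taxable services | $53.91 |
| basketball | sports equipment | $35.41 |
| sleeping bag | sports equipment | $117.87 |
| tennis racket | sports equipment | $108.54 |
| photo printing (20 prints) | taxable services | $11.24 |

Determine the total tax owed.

Haircut $53.91: taxable services → 5.75% → $3.10
Basketball $35.41: sports equipment → 4.75% → $1.68
Sleeping bag $117.87: sports equipment → 4.75% → $5.60
Tennis racket $108.54: sports equipment → 4.75% → $5.16
Photo printing (20 prints) $11.24: taxable services → 5.75% → $0.65
Total tax = $3.10 + $1.68 + $5.60 + $5.16 + $0.65 = $16.19

$16.19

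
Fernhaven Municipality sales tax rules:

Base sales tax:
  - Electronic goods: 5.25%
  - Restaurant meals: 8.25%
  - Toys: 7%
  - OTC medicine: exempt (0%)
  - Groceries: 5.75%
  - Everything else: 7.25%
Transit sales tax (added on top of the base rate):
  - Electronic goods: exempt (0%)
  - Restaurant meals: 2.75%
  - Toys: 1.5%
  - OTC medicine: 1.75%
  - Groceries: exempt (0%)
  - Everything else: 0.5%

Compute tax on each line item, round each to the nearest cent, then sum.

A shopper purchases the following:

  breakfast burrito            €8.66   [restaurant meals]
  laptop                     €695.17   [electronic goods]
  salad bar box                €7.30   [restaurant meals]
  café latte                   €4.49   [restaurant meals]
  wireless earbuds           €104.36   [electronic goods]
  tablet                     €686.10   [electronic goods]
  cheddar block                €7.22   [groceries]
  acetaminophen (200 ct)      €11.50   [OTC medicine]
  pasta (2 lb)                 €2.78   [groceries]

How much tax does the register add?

€81.02

Breakfast burrito €8.66: restaurant meals → 8.25% + 2.75% transit = 11% → €0.95
Laptop €695.17: electronic goods → 5.25% + 0% transit = 5.25% → €36.50
Salad bar box €7.30: restaurant meals → 8.25% + 2.75% transit = 11% → €0.80
Café latte €4.49: restaurant meals → 8.25% + 2.75% transit = 11% → €0.49
Wireless earbuds €104.36: electronic goods → 5.25% + 0% transit = 5.25% → €5.48
Tablet €686.10: electronic goods → 5.25% + 0% transit = 5.25% → €36.02
Cheddar block €7.22: groceries → 5.75% + 0% transit = 5.75% → €0.42
Acetaminophen (200 ct) €11.50: OTC medicine → 0% + 1.75% transit = 1.75% → €0.20
Pasta (2 lb) €2.78: groceries → 5.75% + 0% transit = 5.75% → €0.16
Total tax = €0.95 + €36.50 + €0.80 + €0.49 + €5.48 + €36.02 + €0.42 + €0.20 + €0.16 = €81.02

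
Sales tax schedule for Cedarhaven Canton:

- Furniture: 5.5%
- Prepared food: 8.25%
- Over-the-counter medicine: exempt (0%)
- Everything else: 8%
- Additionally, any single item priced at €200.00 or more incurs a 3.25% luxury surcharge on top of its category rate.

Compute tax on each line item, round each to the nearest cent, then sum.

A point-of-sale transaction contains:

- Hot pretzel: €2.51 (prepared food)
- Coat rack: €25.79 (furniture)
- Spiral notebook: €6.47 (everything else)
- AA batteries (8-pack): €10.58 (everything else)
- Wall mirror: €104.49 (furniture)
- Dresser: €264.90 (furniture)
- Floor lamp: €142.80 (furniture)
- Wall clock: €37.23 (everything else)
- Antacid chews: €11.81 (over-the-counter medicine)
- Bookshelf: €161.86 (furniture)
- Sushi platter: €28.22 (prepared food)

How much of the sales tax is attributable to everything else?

€4.35

Spiral notebook €6.47: everything else → 8% → €0.52
AA batteries (8-pack) €10.58: everything else → 8% → €0.85
Wall clock €37.23: everything else → 8% → €2.98
Tax on everything else = €0.52 + €0.85 + €2.98 = €4.35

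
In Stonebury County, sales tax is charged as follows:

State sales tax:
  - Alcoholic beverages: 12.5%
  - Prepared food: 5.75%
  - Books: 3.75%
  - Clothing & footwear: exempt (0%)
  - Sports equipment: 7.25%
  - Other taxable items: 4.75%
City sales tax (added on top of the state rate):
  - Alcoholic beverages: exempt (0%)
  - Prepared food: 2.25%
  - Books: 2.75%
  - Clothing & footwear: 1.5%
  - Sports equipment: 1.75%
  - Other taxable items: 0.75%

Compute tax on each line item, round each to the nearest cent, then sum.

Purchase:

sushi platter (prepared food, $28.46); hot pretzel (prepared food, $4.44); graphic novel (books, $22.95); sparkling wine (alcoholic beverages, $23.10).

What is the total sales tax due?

Sushi platter $28.46: prepared food → 5.75% + 2.25% city = 8% → $2.28
Hot pretzel $4.44: prepared food → 5.75% + 2.25% city = 8% → $0.36
Graphic novel $22.95: books → 3.75% + 2.75% city = 6.5% → $1.49
Sparkling wine $23.10: alcoholic beverages → 12.5% + 0% city = 12.5% → $2.89
Total tax = $2.28 + $0.36 + $1.49 + $2.89 = $7.02

$7.02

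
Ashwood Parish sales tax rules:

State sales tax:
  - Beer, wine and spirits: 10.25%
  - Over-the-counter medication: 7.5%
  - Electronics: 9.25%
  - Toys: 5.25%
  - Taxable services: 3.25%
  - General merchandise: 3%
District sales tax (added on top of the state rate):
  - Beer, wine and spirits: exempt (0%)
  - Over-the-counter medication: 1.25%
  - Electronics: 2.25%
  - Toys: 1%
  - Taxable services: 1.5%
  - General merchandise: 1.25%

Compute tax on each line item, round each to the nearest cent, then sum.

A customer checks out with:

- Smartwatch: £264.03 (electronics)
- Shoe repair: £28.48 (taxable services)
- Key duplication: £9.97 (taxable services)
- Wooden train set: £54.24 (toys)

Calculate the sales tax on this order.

Smartwatch £264.03: electronics → 9.25% + 2.25% district = 11.5% → £30.36
Shoe repair £28.48: taxable services → 3.25% + 1.5% district = 4.75% → £1.35
Key duplication £9.97: taxable services → 3.25% + 1.5% district = 4.75% → £0.47
Wooden train set £54.24: toys → 5.25% + 1% district = 6.25% → £3.39
Total tax = £30.36 + £1.35 + £0.47 + £3.39 = £35.57

£35.57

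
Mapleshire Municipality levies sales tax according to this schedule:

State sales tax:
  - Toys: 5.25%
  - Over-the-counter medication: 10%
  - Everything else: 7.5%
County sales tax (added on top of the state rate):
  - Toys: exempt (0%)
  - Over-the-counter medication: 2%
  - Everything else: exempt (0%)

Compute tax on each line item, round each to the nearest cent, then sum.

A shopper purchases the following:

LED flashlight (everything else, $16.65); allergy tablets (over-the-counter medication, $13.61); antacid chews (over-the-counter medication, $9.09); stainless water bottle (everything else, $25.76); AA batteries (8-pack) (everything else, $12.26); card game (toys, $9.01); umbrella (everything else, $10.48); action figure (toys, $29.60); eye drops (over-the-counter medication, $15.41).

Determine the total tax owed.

LED flashlight $16.65: everything else → 7.5% + 0% county = 7.5% → $1.25
Allergy tablets $13.61: over-the-counter medication → 10% + 2% county = 12% → $1.63
Antacid chews $9.09: over-the-counter medication → 10% + 2% county = 12% → $1.09
Stainless water bottle $25.76: everything else → 7.5% + 0% county = 7.5% → $1.93
AA batteries (8-pack) $12.26: everything else → 7.5% + 0% county = 7.5% → $0.92
Card game $9.01: toys → 5.25% + 0% county = 5.25% → $0.47
Umbrella $10.48: everything else → 7.5% + 0% county = 7.5% → $0.79
Action figure $29.60: toys → 5.25% + 0% county = 5.25% → $1.55
Eye drops $15.41: over-the-counter medication → 10% + 2% county = 12% → $1.85
Total tax = $1.25 + $1.63 + $1.09 + $1.93 + $0.92 + $0.47 + $0.79 + $1.55 + $1.85 = $11.48

$11.48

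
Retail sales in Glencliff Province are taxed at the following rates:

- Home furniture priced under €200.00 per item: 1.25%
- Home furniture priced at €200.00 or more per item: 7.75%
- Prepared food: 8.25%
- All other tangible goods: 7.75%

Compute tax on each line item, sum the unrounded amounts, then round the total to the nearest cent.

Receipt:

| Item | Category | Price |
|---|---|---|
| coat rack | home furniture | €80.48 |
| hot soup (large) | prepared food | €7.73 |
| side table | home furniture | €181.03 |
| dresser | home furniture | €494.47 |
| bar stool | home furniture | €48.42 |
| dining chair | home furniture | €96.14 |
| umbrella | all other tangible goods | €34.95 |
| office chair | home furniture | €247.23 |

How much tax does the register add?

Coat rack €80.48: home furniture, under €200.00 → 1.25% → €1.006
Hot soup (large) €7.73: prepared food → 8.25% → €0.637725
Side table €181.03: home furniture, under €200.00 → 1.25% → €2.262875
Dresser €494.47: home furniture, €200.00 or more → 7.75% → €38.321425
Bar stool €48.42: home furniture, under €200.00 → 1.25% → €0.60525
Dining chair €96.14: home furniture, under €200.00 → 1.25% → €1.20175
Umbrella €34.95: all other tangible goods → 7.75% → €2.708625
Office chair €247.23: home furniture, €200.00 or more → 7.75% → €19.160325
Unrounded tax sum = €65.903975 → €65.90

€65.90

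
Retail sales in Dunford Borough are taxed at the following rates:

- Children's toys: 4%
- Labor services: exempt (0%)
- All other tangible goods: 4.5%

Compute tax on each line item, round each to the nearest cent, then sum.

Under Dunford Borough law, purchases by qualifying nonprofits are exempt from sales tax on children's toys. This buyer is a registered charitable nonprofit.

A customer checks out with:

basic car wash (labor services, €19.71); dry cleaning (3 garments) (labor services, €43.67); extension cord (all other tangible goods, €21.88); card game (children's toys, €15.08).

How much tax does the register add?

€0.98

Basic car wash €19.71: labor services → 0% → €0.00
Dry cleaning (3 garments) €43.67: labor services → 0% → €0.00
Extension cord €21.88: all other tangible goods → 4.5% → €0.98
Card game €15.08: children's toys, buyer-exempt → 0% → €0.00
Total tax = €0.98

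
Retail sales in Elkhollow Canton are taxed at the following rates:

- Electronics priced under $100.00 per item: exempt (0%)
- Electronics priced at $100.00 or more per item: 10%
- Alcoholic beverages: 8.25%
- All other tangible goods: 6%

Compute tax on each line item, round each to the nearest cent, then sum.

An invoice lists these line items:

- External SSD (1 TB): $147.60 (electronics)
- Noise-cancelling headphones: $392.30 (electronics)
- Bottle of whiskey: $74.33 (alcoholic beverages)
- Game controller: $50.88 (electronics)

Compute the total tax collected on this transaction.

External SSD (1 TB) $147.60: electronics, $100.00 or more → 10% → $14.76
Noise-cancelling headphones $392.30: electronics, $100.00 or more → 10% → $39.23
Bottle of whiskey $74.33: alcoholic beverages → 8.25% → $6.13
Game controller $50.88: electronics, under $100.00 → 0% → $0.00
Total tax = $14.76 + $39.23 + $6.13 = $60.12

$60.12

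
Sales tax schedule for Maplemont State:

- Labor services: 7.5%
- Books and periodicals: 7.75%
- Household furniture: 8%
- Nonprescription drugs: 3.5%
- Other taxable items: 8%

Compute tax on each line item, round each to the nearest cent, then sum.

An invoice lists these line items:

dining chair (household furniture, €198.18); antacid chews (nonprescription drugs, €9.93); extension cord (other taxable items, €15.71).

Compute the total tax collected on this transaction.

€17.46

Dining chair €198.18: household furniture → 8% → €15.85
Antacid chews €9.93: nonprescription drugs → 3.5% → €0.35
Extension cord €15.71: other taxable items → 8% → €1.26
Total tax = €15.85 + €0.35 + €1.26 = €17.46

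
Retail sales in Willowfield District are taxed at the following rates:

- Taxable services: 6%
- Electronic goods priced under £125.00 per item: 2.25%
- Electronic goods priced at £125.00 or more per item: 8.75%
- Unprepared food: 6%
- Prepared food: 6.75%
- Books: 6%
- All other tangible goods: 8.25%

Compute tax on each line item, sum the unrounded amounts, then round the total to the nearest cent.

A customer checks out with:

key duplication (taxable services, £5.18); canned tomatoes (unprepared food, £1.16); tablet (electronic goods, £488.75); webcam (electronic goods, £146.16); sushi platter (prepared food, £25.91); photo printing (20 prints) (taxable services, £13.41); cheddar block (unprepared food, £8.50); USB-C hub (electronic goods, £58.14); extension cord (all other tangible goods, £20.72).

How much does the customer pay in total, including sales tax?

Key duplication £5.18: taxable services → 6% → £0.3108
Canned tomatoes £1.16: unprepared food → 6% → £0.0696
Tablet £488.75: electronic goods, £125.00 or more → 8.75% → £42.765625
Webcam £146.16: electronic goods, £125.00 or more → 8.75% → £12.789
Sushi platter £25.91: prepared food → 6.75% → £1.748925
Photo printing (20 prints) £13.41: taxable services → 6% → £0.8046
Cheddar block £8.50: unprepared food → 6% → £0.51
USB-C hub £58.14: electronic goods, under £125.00 → 2.25% → £1.30815
Extension cord £20.72: all other tangible goods → 8.25% → £1.7094
Subtotal = £767.93; unrounded tax = £62.0161 → £62.02; total due = £829.95

£829.95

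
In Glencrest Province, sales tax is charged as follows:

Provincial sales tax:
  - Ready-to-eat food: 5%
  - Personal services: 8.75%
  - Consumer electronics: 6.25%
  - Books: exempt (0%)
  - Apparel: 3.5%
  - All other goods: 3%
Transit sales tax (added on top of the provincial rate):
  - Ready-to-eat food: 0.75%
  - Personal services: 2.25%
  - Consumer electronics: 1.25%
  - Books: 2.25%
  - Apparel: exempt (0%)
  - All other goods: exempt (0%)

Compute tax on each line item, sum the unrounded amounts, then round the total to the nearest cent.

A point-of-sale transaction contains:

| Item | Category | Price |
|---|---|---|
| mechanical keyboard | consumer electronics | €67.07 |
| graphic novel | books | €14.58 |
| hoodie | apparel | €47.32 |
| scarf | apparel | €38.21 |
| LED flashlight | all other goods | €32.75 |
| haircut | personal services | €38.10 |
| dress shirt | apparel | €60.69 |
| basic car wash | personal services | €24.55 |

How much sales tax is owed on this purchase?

Mechanical keyboard €67.07: consumer electronics → 6.25% + 1.25% transit = 7.5% → €5.03025
Graphic novel €14.58: books → 0% + 2.25% transit = 2.25% → €0.32805
Hoodie €47.32: apparel → 3.5% + 0% transit = 3.5% → €1.6562
Scarf €38.21: apparel → 3.5% + 0% transit = 3.5% → €1.33735
LED flashlight €32.75: all other goods → 3% + 0% transit = 3% → €0.9825
Haircut €38.10: personal services → 8.75% + 2.25% transit = 11% → €4.191
Dress shirt €60.69: apparel → 3.5% + 0% transit = 3.5% → €2.12415
Basic car wash €24.55: personal services → 8.75% + 2.25% transit = 11% → €2.7005
Unrounded tax sum = €18.35 → €18.35

€18.35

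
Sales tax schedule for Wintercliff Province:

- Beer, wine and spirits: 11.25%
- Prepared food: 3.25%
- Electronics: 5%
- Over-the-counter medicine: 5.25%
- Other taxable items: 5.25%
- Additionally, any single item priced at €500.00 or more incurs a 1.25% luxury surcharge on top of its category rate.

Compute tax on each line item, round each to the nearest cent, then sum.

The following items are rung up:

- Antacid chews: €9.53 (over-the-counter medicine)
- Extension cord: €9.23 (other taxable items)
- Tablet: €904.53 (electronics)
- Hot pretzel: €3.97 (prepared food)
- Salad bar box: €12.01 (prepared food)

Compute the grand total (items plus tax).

Antacid chews €9.53: over-the-counter medicine → 5.25% → €0.50
Extension cord €9.23: other taxable items → 5.25% → €0.48
Tablet €904.53: electronics → 5% + 1.25% surcharge = 6.25% → €56.53
Hot pretzel €3.97: prepared food → 3.25% → €0.13
Salad bar box €12.01: prepared food → 3.25% → €0.39
Subtotal = €939.27; tax = €58.03; total due = €997.30

€997.30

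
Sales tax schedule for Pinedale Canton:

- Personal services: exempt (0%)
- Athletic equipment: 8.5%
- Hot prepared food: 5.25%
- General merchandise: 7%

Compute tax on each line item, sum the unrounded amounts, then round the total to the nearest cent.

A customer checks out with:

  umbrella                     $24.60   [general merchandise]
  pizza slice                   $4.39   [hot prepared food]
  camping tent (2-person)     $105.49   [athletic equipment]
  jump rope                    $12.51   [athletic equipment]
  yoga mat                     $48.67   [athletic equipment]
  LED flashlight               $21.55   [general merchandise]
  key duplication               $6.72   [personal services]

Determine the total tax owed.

Umbrella $24.60: general merchandise → 7% → $1.722
Pizza slice $4.39: hot prepared food → 5.25% → $0.230475
Camping tent (2-person) $105.49: athletic equipment → 8.5% → $8.96665
Jump rope $12.51: athletic equipment → 8.5% → $1.06335
Yoga mat $48.67: athletic equipment → 8.5% → $4.13695
LED flashlight $21.55: general merchandise → 7% → $1.5085
Key duplication $6.72: personal services → 0% → $0.00
Unrounded tax sum = $17.627925 → $17.63

$17.63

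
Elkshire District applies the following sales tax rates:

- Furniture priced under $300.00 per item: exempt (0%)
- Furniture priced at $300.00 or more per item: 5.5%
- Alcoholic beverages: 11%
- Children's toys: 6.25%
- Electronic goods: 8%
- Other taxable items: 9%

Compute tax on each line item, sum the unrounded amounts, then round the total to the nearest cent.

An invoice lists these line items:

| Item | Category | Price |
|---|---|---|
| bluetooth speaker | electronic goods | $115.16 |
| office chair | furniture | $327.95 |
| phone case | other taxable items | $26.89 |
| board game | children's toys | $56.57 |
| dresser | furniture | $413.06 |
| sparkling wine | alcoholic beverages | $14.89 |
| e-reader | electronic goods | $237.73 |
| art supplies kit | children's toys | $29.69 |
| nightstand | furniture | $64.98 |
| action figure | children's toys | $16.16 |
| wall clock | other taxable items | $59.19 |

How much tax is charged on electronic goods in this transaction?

Bluetooth speaker $115.16: electronic goods → 8% → $9.2128
E-reader $237.73: electronic goods → 8% → $19.0184
Tax on electronic goods: unrounded sum = $28.2312 → $28.23

$28.23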